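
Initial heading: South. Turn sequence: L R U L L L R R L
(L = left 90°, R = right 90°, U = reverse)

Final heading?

Answer: Final heading: South

Derivation:
Start: South
  L (left (90° counter-clockwise)) -> East
  R (right (90° clockwise)) -> South
  U (U-turn (180°)) -> North
  L (left (90° counter-clockwise)) -> West
  L (left (90° counter-clockwise)) -> South
  L (left (90° counter-clockwise)) -> East
  R (right (90° clockwise)) -> South
  R (right (90° clockwise)) -> West
  L (left (90° counter-clockwise)) -> South
Final: South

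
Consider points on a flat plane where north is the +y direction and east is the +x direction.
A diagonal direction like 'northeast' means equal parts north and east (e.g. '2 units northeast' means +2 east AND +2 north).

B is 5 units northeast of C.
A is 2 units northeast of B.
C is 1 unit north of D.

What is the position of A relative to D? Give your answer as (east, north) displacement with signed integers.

Answer: A is at (east=7, north=8) relative to D.

Derivation:
Place D at the origin (east=0, north=0).
  C is 1 unit north of D: delta (east=+0, north=+1); C at (east=0, north=1).
  B is 5 units northeast of C: delta (east=+5, north=+5); B at (east=5, north=6).
  A is 2 units northeast of B: delta (east=+2, north=+2); A at (east=7, north=8).
Therefore A relative to D: (east=7, north=8).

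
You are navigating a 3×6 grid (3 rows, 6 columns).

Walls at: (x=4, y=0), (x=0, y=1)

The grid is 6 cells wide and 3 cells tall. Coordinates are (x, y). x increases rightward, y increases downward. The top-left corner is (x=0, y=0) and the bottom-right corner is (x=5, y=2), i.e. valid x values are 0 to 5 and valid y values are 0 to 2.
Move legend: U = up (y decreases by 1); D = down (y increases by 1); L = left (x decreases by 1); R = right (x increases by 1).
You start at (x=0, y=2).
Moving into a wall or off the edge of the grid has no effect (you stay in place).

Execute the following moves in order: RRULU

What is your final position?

Start: (x=0, y=2)
  R (right): (x=0, y=2) -> (x=1, y=2)
  R (right): (x=1, y=2) -> (x=2, y=2)
  U (up): (x=2, y=2) -> (x=2, y=1)
  L (left): (x=2, y=1) -> (x=1, y=1)
  U (up): (x=1, y=1) -> (x=1, y=0)
Final: (x=1, y=0)

Answer: Final position: (x=1, y=0)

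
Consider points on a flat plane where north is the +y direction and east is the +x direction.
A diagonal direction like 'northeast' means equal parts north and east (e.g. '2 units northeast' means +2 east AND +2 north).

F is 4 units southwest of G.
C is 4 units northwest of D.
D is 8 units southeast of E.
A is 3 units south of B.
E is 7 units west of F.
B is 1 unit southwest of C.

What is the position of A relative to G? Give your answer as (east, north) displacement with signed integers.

Answer: A is at (east=-8, north=-12) relative to G.

Derivation:
Place G at the origin (east=0, north=0).
  F is 4 units southwest of G: delta (east=-4, north=-4); F at (east=-4, north=-4).
  E is 7 units west of F: delta (east=-7, north=+0); E at (east=-11, north=-4).
  D is 8 units southeast of E: delta (east=+8, north=-8); D at (east=-3, north=-12).
  C is 4 units northwest of D: delta (east=-4, north=+4); C at (east=-7, north=-8).
  B is 1 unit southwest of C: delta (east=-1, north=-1); B at (east=-8, north=-9).
  A is 3 units south of B: delta (east=+0, north=-3); A at (east=-8, north=-12).
Therefore A relative to G: (east=-8, north=-12).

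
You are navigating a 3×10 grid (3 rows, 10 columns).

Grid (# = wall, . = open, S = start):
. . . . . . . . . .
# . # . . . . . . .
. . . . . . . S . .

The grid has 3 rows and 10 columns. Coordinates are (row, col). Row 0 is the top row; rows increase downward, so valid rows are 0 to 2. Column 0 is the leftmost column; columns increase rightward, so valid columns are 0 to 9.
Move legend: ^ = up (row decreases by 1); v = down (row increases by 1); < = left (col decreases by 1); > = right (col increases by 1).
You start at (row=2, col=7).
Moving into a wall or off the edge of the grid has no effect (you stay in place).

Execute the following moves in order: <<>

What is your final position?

Start: (row=2, col=7)
  < (left): (row=2, col=7) -> (row=2, col=6)
  < (left): (row=2, col=6) -> (row=2, col=5)
  > (right): (row=2, col=5) -> (row=2, col=6)
Final: (row=2, col=6)

Answer: Final position: (row=2, col=6)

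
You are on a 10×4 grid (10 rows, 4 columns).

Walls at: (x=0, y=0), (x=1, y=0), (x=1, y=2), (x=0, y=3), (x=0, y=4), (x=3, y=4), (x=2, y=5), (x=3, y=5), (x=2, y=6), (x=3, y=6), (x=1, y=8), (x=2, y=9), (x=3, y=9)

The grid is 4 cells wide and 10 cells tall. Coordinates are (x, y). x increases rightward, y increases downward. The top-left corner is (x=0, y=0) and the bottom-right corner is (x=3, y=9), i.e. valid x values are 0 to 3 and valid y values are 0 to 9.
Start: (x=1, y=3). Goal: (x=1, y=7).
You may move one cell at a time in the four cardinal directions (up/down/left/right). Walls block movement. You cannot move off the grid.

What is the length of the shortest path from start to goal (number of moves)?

Answer: Shortest path length: 4

Derivation:
BFS from (x=1, y=3) until reaching (x=1, y=7):
  Distance 0: (x=1, y=3)
  Distance 1: (x=2, y=3), (x=1, y=4)
  Distance 2: (x=2, y=2), (x=3, y=3), (x=2, y=4), (x=1, y=5)
  Distance 3: (x=2, y=1), (x=3, y=2), (x=0, y=5), (x=1, y=6)
  Distance 4: (x=2, y=0), (x=1, y=1), (x=3, y=1), (x=0, y=6), (x=1, y=7)  <- goal reached here
One shortest path (4 moves): (x=1, y=3) -> (x=1, y=4) -> (x=1, y=5) -> (x=1, y=6) -> (x=1, y=7)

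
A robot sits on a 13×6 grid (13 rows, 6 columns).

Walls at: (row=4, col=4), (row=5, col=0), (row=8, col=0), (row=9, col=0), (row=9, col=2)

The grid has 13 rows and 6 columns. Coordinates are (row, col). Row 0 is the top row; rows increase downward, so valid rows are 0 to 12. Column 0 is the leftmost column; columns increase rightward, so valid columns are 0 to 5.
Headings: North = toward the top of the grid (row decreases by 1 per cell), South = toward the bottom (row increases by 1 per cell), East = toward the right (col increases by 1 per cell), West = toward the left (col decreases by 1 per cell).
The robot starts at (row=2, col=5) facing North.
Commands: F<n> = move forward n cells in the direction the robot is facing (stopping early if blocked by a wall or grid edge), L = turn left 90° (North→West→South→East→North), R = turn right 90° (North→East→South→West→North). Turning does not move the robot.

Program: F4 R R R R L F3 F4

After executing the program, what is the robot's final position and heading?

Start: (row=2, col=5), facing North
  F4: move forward 2/4 (blocked), now at (row=0, col=5)
  R: turn right, now facing East
  R: turn right, now facing South
  R: turn right, now facing West
  R: turn right, now facing North
  L: turn left, now facing West
  F3: move forward 3, now at (row=0, col=2)
  F4: move forward 2/4 (blocked), now at (row=0, col=0)
Final: (row=0, col=0), facing West

Answer: Final position: (row=0, col=0), facing West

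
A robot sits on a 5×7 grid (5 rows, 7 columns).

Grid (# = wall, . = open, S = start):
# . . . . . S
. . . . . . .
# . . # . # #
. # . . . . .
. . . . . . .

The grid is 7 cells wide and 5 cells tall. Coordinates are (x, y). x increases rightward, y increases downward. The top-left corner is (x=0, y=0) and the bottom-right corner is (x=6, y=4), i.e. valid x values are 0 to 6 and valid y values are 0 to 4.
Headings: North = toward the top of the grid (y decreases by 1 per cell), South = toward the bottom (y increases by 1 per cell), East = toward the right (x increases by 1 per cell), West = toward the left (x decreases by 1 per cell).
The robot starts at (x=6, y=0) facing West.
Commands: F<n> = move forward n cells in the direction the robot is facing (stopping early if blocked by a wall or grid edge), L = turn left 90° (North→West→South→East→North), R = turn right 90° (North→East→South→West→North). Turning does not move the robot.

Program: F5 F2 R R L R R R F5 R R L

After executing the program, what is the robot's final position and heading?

Answer: Final position: (x=1, y=0), facing North

Derivation:
Start: (x=6, y=0), facing West
  F5: move forward 5, now at (x=1, y=0)
  F2: move forward 0/2 (blocked), now at (x=1, y=0)
  R: turn right, now facing North
  R: turn right, now facing East
  L: turn left, now facing North
  R: turn right, now facing East
  R: turn right, now facing South
  R: turn right, now facing West
  F5: move forward 0/5 (blocked), now at (x=1, y=0)
  R: turn right, now facing North
  R: turn right, now facing East
  L: turn left, now facing North
Final: (x=1, y=0), facing North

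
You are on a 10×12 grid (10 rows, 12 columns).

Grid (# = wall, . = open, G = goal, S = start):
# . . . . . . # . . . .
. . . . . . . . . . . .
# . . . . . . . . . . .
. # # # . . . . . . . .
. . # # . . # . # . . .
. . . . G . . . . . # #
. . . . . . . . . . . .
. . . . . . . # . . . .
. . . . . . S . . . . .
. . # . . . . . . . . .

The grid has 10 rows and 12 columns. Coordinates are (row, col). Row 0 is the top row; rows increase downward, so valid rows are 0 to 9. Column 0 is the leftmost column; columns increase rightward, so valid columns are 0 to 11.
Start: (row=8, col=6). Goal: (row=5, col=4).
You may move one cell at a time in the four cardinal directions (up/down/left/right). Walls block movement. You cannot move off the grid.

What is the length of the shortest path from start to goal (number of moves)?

Answer: Shortest path length: 5

Derivation:
BFS from (row=8, col=6) until reaching (row=5, col=4):
  Distance 0: (row=8, col=6)
  Distance 1: (row=7, col=6), (row=8, col=5), (row=8, col=7), (row=9, col=6)
  Distance 2: (row=6, col=6), (row=7, col=5), (row=8, col=4), (row=8, col=8), (row=9, col=5), (row=9, col=7)
  Distance 3: (row=5, col=6), (row=6, col=5), (row=6, col=7), (row=7, col=4), (row=7, col=8), (row=8, col=3), (row=8, col=9), (row=9, col=4), (row=9, col=8)
  Distance 4: (row=5, col=5), (row=5, col=7), (row=6, col=4), (row=6, col=8), (row=7, col=3), (row=7, col=9), (row=8, col=2), (row=8, col=10), (row=9, col=3), (row=9, col=9)
  Distance 5: (row=4, col=5), (row=4, col=7), (row=5, col=4), (row=5, col=8), (row=6, col=3), (row=6, col=9), (row=7, col=2), (row=7, col=10), (row=8, col=1), (row=8, col=11), (row=9, col=10)  <- goal reached here
One shortest path (5 moves): (row=8, col=6) -> (row=8, col=5) -> (row=8, col=4) -> (row=7, col=4) -> (row=6, col=4) -> (row=5, col=4)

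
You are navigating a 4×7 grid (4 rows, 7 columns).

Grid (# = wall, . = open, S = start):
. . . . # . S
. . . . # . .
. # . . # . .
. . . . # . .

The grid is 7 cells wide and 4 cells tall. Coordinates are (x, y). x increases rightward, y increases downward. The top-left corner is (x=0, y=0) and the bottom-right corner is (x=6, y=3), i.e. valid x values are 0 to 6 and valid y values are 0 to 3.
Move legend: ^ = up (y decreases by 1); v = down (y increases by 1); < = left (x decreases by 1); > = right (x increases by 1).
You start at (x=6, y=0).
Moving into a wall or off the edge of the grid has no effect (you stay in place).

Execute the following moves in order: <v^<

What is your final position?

Answer: Final position: (x=5, y=0)

Derivation:
Start: (x=6, y=0)
  < (left): (x=6, y=0) -> (x=5, y=0)
  v (down): (x=5, y=0) -> (x=5, y=1)
  ^ (up): (x=5, y=1) -> (x=5, y=0)
  < (left): blocked, stay at (x=5, y=0)
Final: (x=5, y=0)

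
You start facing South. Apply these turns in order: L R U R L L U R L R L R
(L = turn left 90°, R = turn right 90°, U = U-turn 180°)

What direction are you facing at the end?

Start: South
  L (left (90° counter-clockwise)) -> East
  R (right (90° clockwise)) -> South
  U (U-turn (180°)) -> North
  R (right (90° clockwise)) -> East
  L (left (90° counter-clockwise)) -> North
  L (left (90° counter-clockwise)) -> West
  U (U-turn (180°)) -> East
  R (right (90° clockwise)) -> South
  L (left (90° counter-clockwise)) -> East
  R (right (90° clockwise)) -> South
  L (left (90° counter-clockwise)) -> East
  R (right (90° clockwise)) -> South
Final: South

Answer: Final heading: South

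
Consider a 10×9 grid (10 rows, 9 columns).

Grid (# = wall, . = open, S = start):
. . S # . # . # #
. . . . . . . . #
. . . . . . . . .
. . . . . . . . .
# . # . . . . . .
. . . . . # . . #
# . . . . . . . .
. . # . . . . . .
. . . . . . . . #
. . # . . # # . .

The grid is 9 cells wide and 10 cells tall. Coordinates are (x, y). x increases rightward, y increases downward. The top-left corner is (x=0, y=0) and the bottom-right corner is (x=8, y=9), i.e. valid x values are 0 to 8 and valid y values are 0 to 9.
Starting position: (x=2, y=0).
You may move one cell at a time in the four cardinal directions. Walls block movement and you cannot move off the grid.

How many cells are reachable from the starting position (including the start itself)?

BFS flood-fill from (x=2, y=0):
  Distance 0: (x=2, y=0)
  Distance 1: (x=1, y=0), (x=2, y=1)
  Distance 2: (x=0, y=0), (x=1, y=1), (x=3, y=1), (x=2, y=2)
  Distance 3: (x=0, y=1), (x=4, y=1), (x=1, y=2), (x=3, y=2), (x=2, y=3)
  Distance 4: (x=4, y=0), (x=5, y=1), (x=0, y=2), (x=4, y=2), (x=1, y=3), (x=3, y=3)
  Distance 5: (x=6, y=1), (x=5, y=2), (x=0, y=3), (x=4, y=3), (x=1, y=4), (x=3, y=4)
  Distance 6: (x=6, y=0), (x=7, y=1), (x=6, y=2), (x=5, y=3), (x=4, y=4), (x=1, y=5), (x=3, y=5)
  Distance 7: (x=7, y=2), (x=6, y=3), (x=5, y=4), (x=0, y=5), (x=2, y=5), (x=4, y=5), (x=1, y=6), (x=3, y=6)
  Distance 8: (x=8, y=2), (x=7, y=3), (x=6, y=4), (x=2, y=6), (x=4, y=6), (x=1, y=7), (x=3, y=7)
  Distance 9: (x=8, y=3), (x=7, y=4), (x=6, y=5), (x=5, y=6), (x=0, y=7), (x=4, y=7), (x=1, y=8), (x=3, y=8)
  Distance 10: (x=8, y=4), (x=7, y=5), (x=6, y=6), (x=5, y=7), (x=0, y=8), (x=2, y=8), (x=4, y=8), (x=1, y=9), (x=3, y=9)
  Distance 11: (x=7, y=6), (x=6, y=7), (x=5, y=8), (x=0, y=9), (x=4, y=9)
  Distance 12: (x=8, y=6), (x=7, y=7), (x=6, y=8)
  Distance 13: (x=8, y=7), (x=7, y=8)
  Distance 14: (x=7, y=9)
  Distance 15: (x=8, y=9)
Total reachable: 75 (grid has 75 open cells total)

Answer: Reachable cells: 75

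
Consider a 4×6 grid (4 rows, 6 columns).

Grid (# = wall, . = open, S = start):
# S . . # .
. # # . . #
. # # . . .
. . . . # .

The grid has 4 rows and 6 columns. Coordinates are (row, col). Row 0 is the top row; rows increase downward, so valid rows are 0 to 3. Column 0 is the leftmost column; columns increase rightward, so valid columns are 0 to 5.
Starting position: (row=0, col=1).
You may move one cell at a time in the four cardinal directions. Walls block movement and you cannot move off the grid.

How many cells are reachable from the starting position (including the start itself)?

BFS flood-fill from (row=0, col=1):
  Distance 0: (row=0, col=1)
  Distance 1: (row=0, col=2)
  Distance 2: (row=0, col=3)
  Distance 3: (row=1, col=3)
  Distance 4: (row=1, col=4), (row=2, col=3)
  Distance 5: (row=2, col=4), (row=3, col=3)
  Distance 6: (row=2, col=5), (row=3, col=2)
  Distance 7: (row=3, col=1), (row=3, col=5)
  Distance 8: (row=3, col=0)
  Distance 9: (row=2, col=0)
  Distance 10: (row=1, col=0)
Total reachable: 15 (grid has 16 open cells total)

Answer: Reachable cells: 15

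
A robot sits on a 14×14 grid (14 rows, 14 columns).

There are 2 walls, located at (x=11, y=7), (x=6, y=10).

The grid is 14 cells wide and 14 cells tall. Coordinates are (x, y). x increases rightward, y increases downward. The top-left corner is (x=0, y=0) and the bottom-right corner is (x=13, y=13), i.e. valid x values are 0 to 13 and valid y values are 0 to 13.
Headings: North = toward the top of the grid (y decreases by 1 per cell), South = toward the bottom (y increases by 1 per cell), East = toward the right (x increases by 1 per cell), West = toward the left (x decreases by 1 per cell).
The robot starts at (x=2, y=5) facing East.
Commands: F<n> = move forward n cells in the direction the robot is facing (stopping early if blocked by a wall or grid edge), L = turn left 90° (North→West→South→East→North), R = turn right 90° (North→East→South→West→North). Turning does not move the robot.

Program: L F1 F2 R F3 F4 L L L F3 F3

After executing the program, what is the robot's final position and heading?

Start: (x=2, y=5), facing East
  L: turn left, now facing North
  F1: move forward 1, now at (x=2, y=4)
  F2: move forward 2, now at (x=2, y=2)
  R: turn right, now facing East
  F3: move forward 3, now at (x=5, y=2)
  F4: move forward 4, now at (x=9, y=2)
  L: turn left, now facing North
  L: turn left, now facing West
  L: turn left, now facing South
  F3: move forward 3, now at (x=9, y=5)
  F3: move forward 3, now at (x=9, y=8)
Final: (x=9, y=8), facing South

Answer: Final position: (x=9, y=8), facing South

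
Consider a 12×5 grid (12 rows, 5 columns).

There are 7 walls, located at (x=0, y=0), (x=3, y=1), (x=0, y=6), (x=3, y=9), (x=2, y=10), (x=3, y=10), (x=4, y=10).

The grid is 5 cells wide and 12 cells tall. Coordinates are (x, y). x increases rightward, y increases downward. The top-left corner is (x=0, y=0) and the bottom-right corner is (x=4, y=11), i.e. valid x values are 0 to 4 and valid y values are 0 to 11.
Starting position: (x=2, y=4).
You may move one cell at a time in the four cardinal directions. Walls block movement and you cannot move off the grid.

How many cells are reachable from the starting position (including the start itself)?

Answer: Reachable cells: 53

Derivation:
BFS flood-fill from (x=2, y=4):
  Distance 0: (x=2, y=4)
  Distance 1: (x=2, y=3), (x=1, y=4), (x=3, y=4), (x=2, y=5)
  Distance 2: (x=2, y=2), (x=1, y=3), (x=3, y=3), (x=0, y=4), (x=4, y=4), (x=1, y=5), (x=3, y=5), (x=2, y=6)
  Distance 3: (x=2, y=1), (x=1, y=2), (x=3, y=2), (x=0, y=3), (x=4, y=3), (x=0, y=5), (x=4, y=5), (x=1, y=6), (x=3, y=6), (x=2, y=7)
  Distance 4: (x=2, y=0), (x=1, y=1), (x=0, y=2), (x=4, y=2), (x=4, y=6), (x=1, y=7), (x=3, y=7), (x=2, y=8)
  Distance 5: (x=1, y=0), (x=3, y=0), (x=0, y=1), (x=4, y=1), (x=0, y=7), (x=4, y=7), (x=1, y=8), (x=3, y=8), (x=2, y=9)
  Distance 6: (x=4, y=0), (x=0, y=8), (x=4, y=8), (x=1, y=9)
  Distance 7: (x=0, y=9), (x=4, y=9), (x=1, y=10)
  Distance 8: (x=0, y=10), (x=1, y=11)
  Distance 9: (x=0, y=11), (x=2, y=11)
  Distance 10: (x=3, y=11)
  Distance 11: (x=4, y=11)
Total reachable: 53 (grid has 53 open cells total)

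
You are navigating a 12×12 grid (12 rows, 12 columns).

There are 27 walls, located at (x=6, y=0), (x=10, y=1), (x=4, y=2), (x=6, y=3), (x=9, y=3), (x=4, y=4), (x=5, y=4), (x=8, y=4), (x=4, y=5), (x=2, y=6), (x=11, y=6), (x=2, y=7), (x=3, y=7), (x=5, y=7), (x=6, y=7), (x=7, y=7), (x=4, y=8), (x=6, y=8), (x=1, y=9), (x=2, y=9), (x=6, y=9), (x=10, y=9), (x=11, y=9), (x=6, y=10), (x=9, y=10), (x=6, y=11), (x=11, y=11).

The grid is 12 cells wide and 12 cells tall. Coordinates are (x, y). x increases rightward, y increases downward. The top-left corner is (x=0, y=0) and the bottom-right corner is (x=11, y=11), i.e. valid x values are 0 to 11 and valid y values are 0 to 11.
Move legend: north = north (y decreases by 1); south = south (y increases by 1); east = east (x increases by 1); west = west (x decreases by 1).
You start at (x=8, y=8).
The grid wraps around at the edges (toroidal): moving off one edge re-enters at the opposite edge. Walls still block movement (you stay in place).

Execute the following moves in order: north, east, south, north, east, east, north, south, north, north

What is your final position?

Start: (x=8, y=8)
  north (north): (x=8, y=8) -> (x=8, y=7)
  east (east): (x=8, y=7) -> (x=9, y=7)
  south (south): (x=9, y=7) -> (x=9, y=8)
  north (north): (x=9, y=8) -> (x=9, y=7)
  east (east): (x=9, y=7) -> (x=10, y=7)
  east (east): (x=10, y=7) -> (x=11, y=7)
  north (north): blocked, stay at (x=11, y=7)
  south (south): (x=11, y=7) -> (x=11, y=8)
  north (north): (x=11, y=8) -> (x=11, y=7)
  north (north): blocked, stay at (x=11, y=7)
Final: (x=11, y=7)

Answer: Final position: (x=11, y=7)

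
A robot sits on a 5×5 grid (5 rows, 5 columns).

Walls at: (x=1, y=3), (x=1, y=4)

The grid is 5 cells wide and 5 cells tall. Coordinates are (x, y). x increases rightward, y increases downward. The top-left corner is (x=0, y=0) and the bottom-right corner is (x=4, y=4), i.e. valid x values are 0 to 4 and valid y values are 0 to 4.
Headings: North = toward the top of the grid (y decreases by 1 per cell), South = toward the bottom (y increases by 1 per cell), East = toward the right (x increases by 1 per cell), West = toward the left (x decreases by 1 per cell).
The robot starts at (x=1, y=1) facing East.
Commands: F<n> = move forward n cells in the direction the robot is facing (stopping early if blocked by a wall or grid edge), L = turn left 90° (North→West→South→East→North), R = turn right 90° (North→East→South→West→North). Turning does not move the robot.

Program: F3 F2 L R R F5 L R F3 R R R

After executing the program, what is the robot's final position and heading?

Answer: Final position: (x=4, y=4), facing East

Derivation:
Start: (x=1, y=1), facing East
  F3: move forward 3, now at (x=4, y=1)
  F2: move forward 0/2 (blocked), now at (x=4, y=1)
  L: turn left, now facing North
  R: turn right, now facing East
  R: turn right, now facing South
  F5: move forward 3/5 (blocked), now at (x=4, y=4)
  L: turn left, now facing East
  R: turn right, now facing South
  F3: move forward 0/3 (blocked), now at (x=4, y=4)
  R: turn right, now facing West
  R: turn right, now facing North
  R: turn right, now facing East
Final: (x=4, y=4), facing East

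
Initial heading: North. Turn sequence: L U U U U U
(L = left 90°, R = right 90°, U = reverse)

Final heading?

Start: North
  L (left (90° counter-clockwise)) -> West
  U (U-turn (180°)) -> East
  U (U-turn (180°)) -> West
  U (U-turn (180°)) -> East
  U (U-turn (180°)) -> West
  U (U-turn (180°)) -> East
Final: East

Answer: Final heading: East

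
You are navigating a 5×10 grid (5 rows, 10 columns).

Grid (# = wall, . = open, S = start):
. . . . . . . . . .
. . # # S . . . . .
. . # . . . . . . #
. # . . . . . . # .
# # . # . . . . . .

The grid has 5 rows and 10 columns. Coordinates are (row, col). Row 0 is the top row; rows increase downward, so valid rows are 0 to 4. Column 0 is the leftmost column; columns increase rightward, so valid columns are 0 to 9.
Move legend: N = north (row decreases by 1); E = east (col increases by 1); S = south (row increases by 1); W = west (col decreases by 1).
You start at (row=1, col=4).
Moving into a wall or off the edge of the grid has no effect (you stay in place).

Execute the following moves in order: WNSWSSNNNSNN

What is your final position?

Start: (row=1, col=4)
  W (west): blocked, stay at (row=1, col=4)
  N (north): (row=1, col=4) -> (row=0, col=4)
  S (south): (row=0, col=4) -> (row=1, col=4)
  W (west): blocked, stay at (row=1, col=4)
  S (south): (row=1, col=4) -> (row=2, col=4)
  S (south): (row=2, col=4) -> (row=3, col=4)
  N (north): (row=3, col=4) -> (row=2, col=4)
  N (north): (row=2, col=4) -> (row=1, col=4)
  N (north): (row=1, col=4) -> (row=0, col=4)
  S (south): (row=0, col=4) -> (row=1, col=4)
  N (north): (row=1, col=4) -> (row=0, col=4)
  N (north): blocked, stay at (row=0, col=4)
Final: (row=0, col=4)

Answer: Final position: (row=0, col=4)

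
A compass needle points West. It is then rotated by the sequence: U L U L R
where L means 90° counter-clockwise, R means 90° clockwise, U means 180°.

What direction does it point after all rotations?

Answer: Final heading: South

Derivation:
Start: West
  U (U-turn (180°)) -> East
  L (left (90° counter-clockwise)) -> North
  U (U-turn (180°)) -> South
  L (left (90° counter-clockwise)) -> East
  R (right (90° clockwise)) -> South
Final: South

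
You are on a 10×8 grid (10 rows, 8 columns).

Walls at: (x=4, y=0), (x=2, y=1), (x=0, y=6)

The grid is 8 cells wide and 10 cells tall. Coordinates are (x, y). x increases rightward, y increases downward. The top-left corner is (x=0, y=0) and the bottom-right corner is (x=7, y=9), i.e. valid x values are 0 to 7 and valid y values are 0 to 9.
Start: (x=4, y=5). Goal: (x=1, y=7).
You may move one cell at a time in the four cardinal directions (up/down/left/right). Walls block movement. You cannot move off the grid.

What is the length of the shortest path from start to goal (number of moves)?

BFS from (x=4, y=5) until reaching (x=1, y=7):
  Distance 0: (x=4, y=5)
  Distance 1: (x=4, y=4), (x=3, y=5), (x=5, y=5), (x=4, y=6)
  Distance 2: (x=4, y=3), (x=3, y=4), (x=5, y=4), (x=2, y=5), (x=6, y=5), (x=3, y=6), (x=5, y=6), (x=4, y=7)
  Distance 3: (x=4, y=2), (x=3, y=3), (x=5, y=3), (x=2, y=4), (x=6, y=4), (x=1, y=5), (x=7, y=5), (x=2, y=6), (x=6, y=6), (x=3, y=7), (x=5, y=7), (x=4, y=8)
  Distance 4: (x=4, y=1), (x=3, y=2), (x=5, y=2), (x=2, y=3), (x=6, y=3), (x=1, y=4), (x=7, y=4), (x=0, y=5), (x=1, y=6), (x=7, y=6), (x=2, y=7), (x=6, y=7), (x=3, y=8), (x=5, y=8), (x=4, y=9)
  Distance 5: (x=3, y=1), (x=5, y=1), (x=2, y=2), (x=6, y=2), (x=1, y=3), (x=7, y=3), (x=0, y=4), (x=1, y=7), (x=7, y=7), (x=2, y=8), (x=6, y=8), (x=3, y=9), (x=5, y=9)  <- goal reached here
One shortest path (5 moves): (x=4, y=5) -> (x=3, y=5) -> (x=2, y=5) -> (x=1, y=5) -> (x=1, y=6) -> (x=1, y=7)

Answer: Shortest path length: 5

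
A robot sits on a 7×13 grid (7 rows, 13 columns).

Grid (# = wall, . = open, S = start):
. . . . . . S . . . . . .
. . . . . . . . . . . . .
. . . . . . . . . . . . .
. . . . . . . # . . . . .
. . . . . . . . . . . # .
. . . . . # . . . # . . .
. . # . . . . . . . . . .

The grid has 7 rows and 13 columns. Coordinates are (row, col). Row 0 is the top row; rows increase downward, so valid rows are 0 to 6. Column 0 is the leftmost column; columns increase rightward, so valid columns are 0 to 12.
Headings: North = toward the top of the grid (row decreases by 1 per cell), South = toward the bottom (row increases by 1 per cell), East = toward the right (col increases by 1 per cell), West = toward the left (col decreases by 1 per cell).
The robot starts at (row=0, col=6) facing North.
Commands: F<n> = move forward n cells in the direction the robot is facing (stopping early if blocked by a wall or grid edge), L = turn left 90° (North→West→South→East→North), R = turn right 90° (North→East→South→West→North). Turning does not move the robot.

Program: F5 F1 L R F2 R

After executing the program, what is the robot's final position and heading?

Start: (row=0, col=6), facing North
  F5: move forward 0/5 (blocked), now at (row=0, col=6)
  F1: move forward 0/1 (blocked), now at (row=0, col=6)
  L: turn left, now facing West
  R: turn right, now facing North
  F2: move forward 0/2 (blocked), now at (row=0, col=6)
  R: turn right, now facing East
Final: (row=0, col=6), facing East

Answer: Final position: (row=0, col=6), facing East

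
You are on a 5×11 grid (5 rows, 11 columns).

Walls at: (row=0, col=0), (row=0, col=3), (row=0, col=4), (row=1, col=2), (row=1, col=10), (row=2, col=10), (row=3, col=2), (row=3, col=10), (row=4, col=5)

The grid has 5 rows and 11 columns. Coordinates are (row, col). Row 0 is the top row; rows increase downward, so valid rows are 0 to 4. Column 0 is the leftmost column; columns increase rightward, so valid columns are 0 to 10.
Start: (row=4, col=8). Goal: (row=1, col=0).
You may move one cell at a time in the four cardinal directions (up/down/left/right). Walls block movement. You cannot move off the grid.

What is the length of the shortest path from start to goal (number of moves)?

BFS from (row=4, col=8) until reaching (row=1, col=0):
  Distance 0: (row=4, col=8)
  Distance 1: (row=3, col=8), (row=4, col=7), (row=4, col=9)
  Distance 2: (row=2, col=8), (row=3, col=7), (row=3, col=9), (row=4, col=6), (row=4, col=10)
  Distance 3: (row=1, col=8), (row=2, col=7), (row=2, col=9), (row=3, col=6)
  Distance 4: (row=0, col=8), (row=1, col=7), (row=1, col=9), (row=2, col=6), (row=3, col=5)
  Distance 5: (row=0, col=7), (row=0, col=9), (row=1, col=6), (row=2, col=5), (row=3, col=4)
  Distance 6: (row=0, col=6), (row=0, col=10), (row=1, col=5), (row=2, col=4), (row=3, col=3), (row=4, col=4)
  Distance 7: (row=0, col=5), (row=1, col=4), (row=2, col=3), (row=4, col=3)
  Distance 8: (row=1, col=3), (row=2, col=2), (row=4, col=2)
  Distance 9: (row=2, col=1), (row=4, col=1)
  Distance 10: (row=1, col=1), (row=2, col=0), (row=3, col=1), (row=4, col=0)
  Distance 11: (row=0, col=1), (row=1, col=0), (row=3, col=0)  <- goal reached here
One shortest path (11 moves): (row=4, col=8) -> (row=4, col=7) -> (row=4, col=6) -> (row=3, col=6) -> (row=3, col=5) -> (row=3, col=4) -> (row=3, col=3) -> (row=2, col=3) -> (row=2, col=2) -> (row=2, col=1) -> (row=2, col=0) -> (row=1, col=0)

Answer: Shortest path length: 11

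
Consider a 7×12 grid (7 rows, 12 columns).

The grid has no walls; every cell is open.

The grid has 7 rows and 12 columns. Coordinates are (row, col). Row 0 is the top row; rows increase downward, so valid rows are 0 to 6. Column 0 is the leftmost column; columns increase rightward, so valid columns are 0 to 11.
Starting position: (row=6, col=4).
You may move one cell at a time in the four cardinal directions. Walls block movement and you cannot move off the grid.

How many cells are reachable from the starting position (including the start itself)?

Answer: Reachable cells: 84

Derivation:
BFS flood-fill from (row=6, col=4):
  Distance 0: (row=6, col=4)
  Distance 1: (row=5, col=4), (row=6, col=3), (row=6, col=5)
  Distance 2: (row=4, col=4), (row=5, col=3), (row=5, col=5), (row=6, col=2), (row=6, col=6)
  Distance 3: (row=3, col=4), (row=4, col=3), (row=4, col=5), (row=5, col=2), (row=5, col=6), (row=6, col=1), (row=6, col=7)
  Distance 4: (row=2, col=4), (row=3, col=3), (row=3, col=5), (row=4, col=2), (row=4, col=6), (row=5, col=1), (row=5, col=7), (row=6, col=0), (row=6, col=8)
  Distance 5: (row=1, col=4), (row=2, col=3), (row=2, col=5), (row=3, col=2), (row=3, col=6), (row=4, col=1), (row=4, col=7), (row=5, col=0), (row=5, col=8), (row=6, col=9)
  Distance 6: (row=0, col=4), (row=1, col=3), (row=1, col=5), (row=2, col=2), (row=2, col=6), (row=3, col=1), (row=3, col=7), (row=4, col=0), (row=4, col=8), (row=5, col=9), (row=6, col=10)
  Distance 7: (row=0, col=3), (row=0, col=5), (row=1, col=2), (row=1, col=6), (row=2, col=1), (row=2, col=7), (row=3, col=0), (row=3, col=8), (row=4, col=9), (row=5, col=10), (row=6, col=11)
  Distance 8: (row=0, col=2), (row=0, col=6), (row=1, col=1), (row=1, col=7), (row=2, col=0), (row=2, col=8), (row=3, col=9), (row=4, col=10), (row=5, col=11)
  Distance 9: (row=0, col=1), (row=0, col=7), (row=1, col=0), (row=1, col=8), (row=2, col=9), (row=3, col=10), (row=4, col=11)
  Distance 10: (row=0, col=0), (row=0, col=8), (row=1, col=9), (row=2, col=10), (row=3, col=11)
  Distance 11: (row=0, col=9), (row=1, col=10), (row=2, col=11)
  Distance 12: (row=0, col=10), (row=1, col=11)
  Distance 13: (row=0, col=11)
Total reachable: 84 (grid has 84 open cells total)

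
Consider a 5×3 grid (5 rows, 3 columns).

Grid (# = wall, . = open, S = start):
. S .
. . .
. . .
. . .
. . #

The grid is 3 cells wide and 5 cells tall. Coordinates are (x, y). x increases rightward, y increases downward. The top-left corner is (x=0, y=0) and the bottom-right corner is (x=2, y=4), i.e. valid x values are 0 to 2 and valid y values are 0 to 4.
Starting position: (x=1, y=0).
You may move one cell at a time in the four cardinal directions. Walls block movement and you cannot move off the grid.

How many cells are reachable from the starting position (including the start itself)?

Answer: Reachable cells: 14

Derivation:
BFS flood-fill from (x=1, y=0):
  Distance 0: (x=1, y=0)
  Distance 1: (x=0, y=0), (x=2, y=0), (x=1, y=1)
  Distance 2: (x=0, y=1), (x=2, y=1), (x=1, y=2)
  Distance 3: (x=0, y=2), (x=2, y=2), (x=1, y=3)
  Distance 4: (x=0, y=3), (x=2, y=3), (x=1, y=4)
  Distance 5: (x=0, y=4)
Total reachable: 14 (grid has 14 open cells total)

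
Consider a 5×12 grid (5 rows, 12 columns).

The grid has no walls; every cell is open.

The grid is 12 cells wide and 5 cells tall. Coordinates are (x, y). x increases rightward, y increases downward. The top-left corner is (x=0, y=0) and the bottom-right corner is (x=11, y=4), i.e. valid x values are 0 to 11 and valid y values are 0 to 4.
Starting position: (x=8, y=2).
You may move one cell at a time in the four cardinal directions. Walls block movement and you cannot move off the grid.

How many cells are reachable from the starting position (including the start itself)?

Answer: Reachable cells: 60

Derivation:
BFS flood-fill from (x=8, y=2):
  Distance 0: (x=8, y=2)
  Distance 1: (x=8, y=1), (x=7, y=2), (x=9, y=2), (x=8, y=3)
  Distance 2: (x=8, y=0), (x=7, y=1), (x=9, y=1), (x=6, y=2), (x=10, y=2), (x=7, y=3), (x=9, y=3), (x=8, y=4)
  Distance 3: (x=7, y=0), (x=9, y=0), (x=6, y=1), (x=10, y=1), (x=5, y=2), (x=11, y=2), (x=6, y=3), (x=10, y=3), (x=7, y=4), (x=9, y=4)
  Distance 4: (x=6, y=0), (x=10, y=0), (x=5, y=1), (x=11, y=1), (x=4, y=2), (x=5, y=3), (x=11, y=3), (x=6, y=4), (x=10, y=4)
  Distance 5: (x=5, y=0), (x=11, y=0), (x=4, y=1), (x=3, y=2), (x=4, y=3), (x=5, y=4), (x=11, y=4)
  Distance 6: (x=4, y=0), (x=3, y=1), (x=2, y=2), (x=3, y=3), (x=4, y=4)
  Distance 7: (x=3, y=0), (x=2, y=1), (x=1, y=2), (x=2, y=3), (x=3, y=4)
  Distance 8: (x=2, y=0), (x=1, y=1), (x=0, y=2), (x=1, y=3), (x=2, y=4)
  Distance 9: (x=1, y=0), (x=0, y=1), (x=0, y=3), (x=1, y=4)
  Distance 10: (x=0, y=0), (x=0, y=4)
Total reachable: 60 (grid has 60 open cells total)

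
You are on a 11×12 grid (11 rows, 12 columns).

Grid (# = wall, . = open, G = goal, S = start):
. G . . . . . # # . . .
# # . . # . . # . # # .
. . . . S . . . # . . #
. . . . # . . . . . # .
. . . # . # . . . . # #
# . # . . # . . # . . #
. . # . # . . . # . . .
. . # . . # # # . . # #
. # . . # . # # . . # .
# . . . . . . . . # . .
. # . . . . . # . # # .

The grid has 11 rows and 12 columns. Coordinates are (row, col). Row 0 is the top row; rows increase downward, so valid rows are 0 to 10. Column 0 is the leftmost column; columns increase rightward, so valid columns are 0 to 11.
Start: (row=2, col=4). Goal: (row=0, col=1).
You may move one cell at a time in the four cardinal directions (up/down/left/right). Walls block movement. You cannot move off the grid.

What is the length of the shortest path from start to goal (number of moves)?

BFS from (row=2, col=4) until reaching (row=0, col=1):
  Distance 0: (row=2, col=4)
  Distance 1: (row=2, col=3), (row=2, col=5)
  Distance 2: (row=1, col=3), (row=1, col=5), (row=2, col=2), (row=2, col=6), (row=3, col=3), (row=3, col=5)
  Distance 3: (row=0, col=3), (row=0, col=5), (row=1, col=2), (row=1, col=6), (row=2, col=1), (row=2, col=7), (row=3, col=2), (row=3, col=6)
  Distance 4: (row=0, col=2), (row=0, col=4), (row=0, col=6), (row=2, col=0), (row=3, col=1), (row=3, col=7), (row=4, col=2), (row=4, col=6)
  Distance 5: (row=0, col=1), (row=3, col=0), (row=3, col=8), (row=4, col=1), (row=4, col=7), (row=5, col=6)  <- goal reached here
One shortest path (5 moves): (row=2, col=4) -> (row=2, col=3) -> (row=2, col=2) -> (row=1, col=2) -> (row=0, col=2) -> (row=0, col=1)

Answer: Shortest path length: 5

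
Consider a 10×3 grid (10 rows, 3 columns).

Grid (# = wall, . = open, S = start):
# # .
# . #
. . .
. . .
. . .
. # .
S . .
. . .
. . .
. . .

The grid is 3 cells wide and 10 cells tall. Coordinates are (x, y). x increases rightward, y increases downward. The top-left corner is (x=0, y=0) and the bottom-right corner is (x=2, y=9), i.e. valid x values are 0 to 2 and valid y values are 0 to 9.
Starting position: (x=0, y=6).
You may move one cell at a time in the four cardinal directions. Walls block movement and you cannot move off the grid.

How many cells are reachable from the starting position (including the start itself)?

Answer: Reachable cells: 24

Derivation:
BFS flood-fill from (x=0, y=6):
  Distance 0: (x=0, y=6)
  Distance 1: (x=0, y=5), (x=1, y=6), (x=0, y=7)
  Distance 2: (x=0, y=4), (x=2, y=6), (x=1, y=7), (x=0, y=8)
  Distance 3: (x=0, y=3), (x=1, y=4), (x=2, y=5), (x=2, y=7), (x=1, y=8), (x=0, y=9)
  Distance 4: (x=0, y=2), (x=1, y=3), (x=2, y=4), (x=2, y=8), (x=1, y=9)
  Distance 5: (x=1, y=2), (x=2, y=3), (x=2, y=9)
  Distance 6: (x=1, y=1), (x=2, y=2)
Total reachable: 24 (grid has 25 open cells total)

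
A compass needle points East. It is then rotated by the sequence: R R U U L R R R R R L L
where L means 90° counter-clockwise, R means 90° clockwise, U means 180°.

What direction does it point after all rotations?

Start: East
  R (right (90° clockwise)) -> South
  R (right (90° clockwise)) -> West
  U (U-turn (180°)) -> East
  U (U-turn (180°)) -> West
  L (left (90° counter-clockwise)) -> South
  R (right (90° clockwise)) -> West
  R (right (90° clockwise)) -> North
  R (right (90° clockwise)) -> East
  R (right (90° clockwise)) -> South
  R (right (90° clockwise)) -> West
  L (left (90° counter-clockwise)) -> South
  L (left (90° counter-clockwise)) -> East
Final: East

Answer: Final heading: East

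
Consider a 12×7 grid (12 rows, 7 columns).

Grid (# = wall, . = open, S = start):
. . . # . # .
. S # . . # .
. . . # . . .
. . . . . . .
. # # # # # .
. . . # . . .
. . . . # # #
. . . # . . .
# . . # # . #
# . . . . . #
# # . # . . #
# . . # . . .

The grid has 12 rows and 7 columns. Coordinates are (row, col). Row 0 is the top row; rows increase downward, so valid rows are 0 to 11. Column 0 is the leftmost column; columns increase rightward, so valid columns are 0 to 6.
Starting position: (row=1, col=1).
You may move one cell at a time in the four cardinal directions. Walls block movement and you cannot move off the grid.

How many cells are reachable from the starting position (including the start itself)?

Answer: Reachable cells: 57

Derivation:
BFS flood-fill from (row=1, col=1):
  Distance 0: (row=1, col=1)
  Distance 1: (row=0, col=1), (row=1, col=0), (row=2, col=1)
  Distance 2: (row=0, col=0), (row=0, col=2), (row=2, col=0), (row=2, col=2), (row=3, col=1)
  Distance 3: (row=3, col=0), (row=3, col=2)
  Distance 4: (row=3, col=3), (row=4, col=0)
  Distance 5: (row=3, col=4), (row=5, col=0)
  Distance 6: (row=2, col=4), (row=3, col=5), (row=5, col=1), (row=6, col=0)
  Distance 7: (row=1, col=4), (row=2, col=5), (row=3, col=6), (row=5, col=2), (row=6, col=1), (row=7, col=0)
  Distance 8: (row=0, col=4), (row=1, col=3), (row=2, col=6), (row=4, col=6), (row=6, col=2), (row=7, col=1)
  Distance 9: (row=1, col=6), (row=5, col=6), (row=6, col=3), (row=7, col=2), (row=8, col=1)
  Distance 10: (row=0, col=6), (row=5, col=5), (row=8, col=2), (row=9, col=1)
  Distance 11: (row=5, col=4), (row=9, col=2)
  Distance 12: (row=9, col=3), (row=10, col=2)
  Distance 13: (row=9, col=4), (row=11, col=2)
  Distance 14: (row=9, col=5), (row=10, col=4), (row=11, col=1)
  Distance 15: (row=8, col=5), (row=10, col=5), (row=11, col=4)
  Distance 16: (row=7, col=5), (row=11, col=5)
  Distance 17: (row=7, col=4), (row=7, col=6), (row=11, col=6)
Total reachable: 57 (grid has 57 open cells total)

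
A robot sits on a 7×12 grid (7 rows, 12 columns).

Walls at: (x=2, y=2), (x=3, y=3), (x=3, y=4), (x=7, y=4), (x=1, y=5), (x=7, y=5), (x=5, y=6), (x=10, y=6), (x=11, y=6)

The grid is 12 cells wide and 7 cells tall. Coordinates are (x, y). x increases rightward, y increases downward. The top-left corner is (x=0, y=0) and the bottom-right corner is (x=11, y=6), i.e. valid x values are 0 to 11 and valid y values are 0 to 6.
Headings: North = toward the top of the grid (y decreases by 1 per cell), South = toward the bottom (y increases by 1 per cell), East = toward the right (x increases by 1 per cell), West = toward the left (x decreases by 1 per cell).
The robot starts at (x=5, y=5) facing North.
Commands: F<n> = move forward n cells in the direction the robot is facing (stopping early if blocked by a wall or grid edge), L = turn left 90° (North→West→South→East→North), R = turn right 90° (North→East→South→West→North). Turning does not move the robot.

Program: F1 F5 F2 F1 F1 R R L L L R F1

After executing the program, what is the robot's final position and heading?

Start: (x=5, y=5), facing North
  F1: move forward 1, now at (x=5, y=4)
  F5: move forward 4/5 (blocked), now at (x=5, y=0)
  F2: move forward 0/2 (blocked), now at (x=5, y=0)
  F1: move forward 0/1 (blocked), now at (x=5, y=0)
  F1: move forward 0/1 (blocked), now at (x=5, y=0)
  R: turn right, now facing East
  R: turn right, now facing South
  L: turn left, now facing East
  L: turn left, now facing North
  L: turn left, now facing West
  R: turn right, now facing North
  F1: move forward 0/1 (blocked), now at (x=5, y=0)
Final: (x=5, y=0), facing North

Answer: Final position: (x=5, y=0), facing North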